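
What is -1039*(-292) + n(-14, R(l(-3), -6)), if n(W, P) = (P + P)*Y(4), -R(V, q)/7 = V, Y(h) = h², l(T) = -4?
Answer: 304284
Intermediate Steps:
R(V, q) = -7*V
n(W, P) = 32*P (n(W, P) = (P + P)*4² = (2*P)*16 = 32*P)
-1039*(-292) + n(-14, R(l(-3), -6)) = -1039*(-292) + 32*(-7*(-4)) = 303388 + 32*28 = 303388 + 896 = 304284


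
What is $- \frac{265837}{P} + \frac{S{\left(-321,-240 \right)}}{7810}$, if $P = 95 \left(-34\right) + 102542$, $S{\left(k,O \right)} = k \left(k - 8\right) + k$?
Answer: $\frac{4190087443}{387813360} \approx 10.804$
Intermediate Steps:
$S{\left(k,O \right)} = k + k \left(-8 + k\right)$ ($S{\left(k,O \right)} = k \left(-8 + k\right) + k = k + k \left(-8 + k\right)$)
$P = 99312$ ($P = -3230 + 102542 = 99312$)
$- \frac{265837}{P} + \frac{S{\left(-321,-240 \right)}}{7810} = - \frac{265837}{99312} + \frac{\left(-321\right) \left(-7 - 321\right)}{7810} = \left(-265837\right) \frac{1}{99312} + \left(-321\right) \left(-328\right) \frac{1}{7810} = - \frac{265837}{99312} + 105288 \cdot \frac{1}{7810} = - \frac{265837}{99312} + \frac{52644}{3905} = \frac{4190087443}{387813360}$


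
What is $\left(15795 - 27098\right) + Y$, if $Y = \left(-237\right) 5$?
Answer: $-12488$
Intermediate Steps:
$Y = -1185$
$\left(15795 - 27098\right) + Y = \left(15795 - 27098\right) - 1185 = -11303 - 1185 = -12488$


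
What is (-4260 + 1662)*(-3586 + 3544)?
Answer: 109116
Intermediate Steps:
(-4260 + 1662)*(-3586 + 3544) = -2598*(-42) = 109116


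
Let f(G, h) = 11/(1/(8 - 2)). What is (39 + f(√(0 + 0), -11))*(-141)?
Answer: -14805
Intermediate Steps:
f(G, h) = 66 (f(G, h) = 11/(1/6) = 11/(⅙) = 11*6 = 66)
(39 + f(√(0 + 0), -11))*(-141) = (39 + 66)*(-141) = 105*(-141) = -14805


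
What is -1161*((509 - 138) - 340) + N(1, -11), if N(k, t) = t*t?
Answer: -35870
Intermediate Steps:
N(k, t) = t²
-1161*((509 - 138) - 340) + N(1, -11) = -1161*((509 - 138) - 340) + (-11)² = -1161*(371 - 340) + 121 = -1161*31 + 121 = -35991 + 121 = -35870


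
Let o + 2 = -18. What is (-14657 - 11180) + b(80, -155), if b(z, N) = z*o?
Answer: -27437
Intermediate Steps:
o = -20 (o = -2 - 18 = -20)
b(z, N) = -20*z (b(z, N) = z*(-20) = -20*z)
(-14657 - 11180) + b(80, -155) = (-14657 - 11180) - 20*80 = -25837 - 1600 = -27437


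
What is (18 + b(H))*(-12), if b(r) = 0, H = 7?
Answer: -216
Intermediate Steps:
(18 + b(H))*(-12) = (18 + 0)*(-12) = 18*(-12) = -216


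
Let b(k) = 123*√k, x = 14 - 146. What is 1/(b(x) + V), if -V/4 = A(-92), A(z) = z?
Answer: 92/533113 - 123*I*√33/1066226 ≈ 0.00017257 - 0.00066269*I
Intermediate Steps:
x = -132
V = 368 (V = -4*(-92) = 368)
1/(b(x) + V) = 1/(123*√(-132) + 368) = 1/(123*(2*I*√33) + 368) = 1/(246*I*√33 + 368) = 1/(368 + 246*I*√33)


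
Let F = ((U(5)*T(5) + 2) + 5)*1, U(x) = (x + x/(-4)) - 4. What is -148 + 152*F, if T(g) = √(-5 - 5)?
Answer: 916 - 38*I*√10 ≈ 916.0 - 120.17*I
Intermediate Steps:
T(g) = I*√10 (T(g) = √(-10) = I*√10)
U(x) = -4 + 3*x/4 (U(x) = (x + x*(-¼)) - 4 = (x - x/4) - 4 = 3*x/4 - 4 = -4 + 3*x/4)
F = 7 - I*√10/4 (F = (((-4 + (¾)*5)*(I*√10) + 2) + 5)*1 = (((-4 + 15/4)*(I*√10) + 2) + 5)*1 = ((-I*√10/4 + 2) + 5)*1 = ((2 - I*√10/4) + 5)*1 = (7 - I*√10/4)*1 = 7 - I*√10/4 ≈ 7.0 - 0.79057*I)
-148 + 152*F = -148 + 152*(7 - I*√10/4) = -148 + (1064 - 38*I*√10) = 916 - 38*I*√10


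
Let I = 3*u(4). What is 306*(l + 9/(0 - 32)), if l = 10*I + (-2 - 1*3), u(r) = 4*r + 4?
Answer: 2911743/16 ≈ 1.8198e+5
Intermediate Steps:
u(r) = 4 + 4*r
I = 60 (I = 3*(4 + 4*4) = 3*(4 + 16) = 3*20 = 60)
l = 595 (l = 10*60 + (-2 - 1*3) = 600 + (-2 - 3) = 600 - 5 = 595)
306*(l + 9/(0 - 32)) = 306*(595 + 9/(0 - 32)) = 306*(595 + 9/(-32)) = 306*(595 - 1/32*9) = 306*(595 - 9/32) = 306*(19031/32) = 2911743/16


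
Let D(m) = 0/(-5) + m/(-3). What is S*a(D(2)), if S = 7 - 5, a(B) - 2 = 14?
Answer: 32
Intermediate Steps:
D(m) = -m/3 (D(m) = 0*(-⅕) + m*(-⅓) = 0 - m/3 = -m/3)
a(B) = 16 (a(B) = 2 + 14 = 16)
S = 2
S*a(D(2)) = 2*16 = 32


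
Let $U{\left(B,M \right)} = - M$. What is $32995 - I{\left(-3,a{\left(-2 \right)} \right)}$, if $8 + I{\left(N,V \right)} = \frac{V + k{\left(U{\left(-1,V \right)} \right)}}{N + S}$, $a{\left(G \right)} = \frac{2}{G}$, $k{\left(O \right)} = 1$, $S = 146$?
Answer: $33003$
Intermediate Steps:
$I{\left(N,V \right)} = -8 + \frac{1 + V}{146 + N}$ ($I{\left(N,V \right)} = -8 + \frac{V + 1}{N + 146} = -8 + \frac{1 + V}{146 + N}$)
$32995 - I{\left(-3,a{\left(-2 \right)} \right)} = 32995 - \frac{-1167 + \frac{2}{-2} - -24}{146 - 3} = 32995 - \frac{-1167 + 2 \left(- \frac{1}{2}\right) + 24}{143} = 32995 - \frac{-1167 - 1 + 24}{143} = 32995 - \frac{1}{143} \left(-1144\right) = 32995 - -8 = 32995 + 8 = 33003$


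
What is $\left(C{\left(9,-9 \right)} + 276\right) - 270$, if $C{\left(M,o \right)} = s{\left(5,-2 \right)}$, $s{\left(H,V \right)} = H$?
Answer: $11$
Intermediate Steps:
$C{\left(M,o \right)} = 5$
$\left(C{\left(9,-9 \right)} + 276\right) - 270 = \left(5 + 276\right) - 270 = 281 - 270 = 11$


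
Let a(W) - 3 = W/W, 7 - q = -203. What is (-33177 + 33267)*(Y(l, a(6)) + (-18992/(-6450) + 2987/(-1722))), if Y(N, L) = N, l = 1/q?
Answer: 6745482/61705 ≈ 109.32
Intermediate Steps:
q = 210 (q = 7 - 1*(-203) = 7 + 203 = 210)
l = 1/210 ≈ 0.0047619
a(W) = 4 (a(W) = 3 + W/W = 3 + 1 = 4)
(-33177 + 33267)*(Y(l, a(6)) + (-18992/(-6450) + 2987/(-1722))) = (-33177 + 33267)*(1/210 + (-18992/(-6450) + 2987/(-1722))) = 90*(1/210 + (-18992*(-1/6450) + 2987*(-1/1722))) = 90*(1/210 + (9496/3225 - 2987/1722)) = 90*(1/210 + 2239679/1851150) = 90*(374749/308525) = 6745482/61705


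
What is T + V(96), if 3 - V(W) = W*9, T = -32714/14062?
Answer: -6070048/7031 ≈ -863.33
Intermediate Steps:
T = -16357/7031 (T = -32714*1/14062 = -16357/7031 ≈ -2.3264)
V(W) = 3 - 9*W (V(W) = 3 - W*9 = 3 - 9*W)
T + V(96) = -16357/7031 + (3 - 9*96) = -16357/7031 + (3 - 864) = -16357/7031 - 861 = -6070048/7031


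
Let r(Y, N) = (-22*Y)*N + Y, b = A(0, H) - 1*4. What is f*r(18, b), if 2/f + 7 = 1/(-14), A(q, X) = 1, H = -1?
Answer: -3752/11 ≈ -341.09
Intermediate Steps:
b = -3 (b = 1 - 1*4 = 1 - 4 = -3)
f = -28/99 (f = 2/(-7 + 1/(-14)) = 2/(-7 - 1/14) = 2/(-99/14) = 2*(-14/99) = -28/99 ≈ -0.28283)
r(Y, N) = Y - 22*N*Y (r(Y, N) = -22*N*Y + Y = Y - 22*N*Y)
f*r(18, b) = -56*(1 - 22*(-3))/11 = -56*(1 + 66)/11 = -56*67/11 = -28/99*1206 = -3752/11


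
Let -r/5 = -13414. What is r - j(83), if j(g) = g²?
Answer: 60181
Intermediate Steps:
r = 67070 (r = -5*(-13414) = 67070)
r - j(83) = 67070 - 1*83² = 67070 - 1*6889 = 67070 - 6889 = 60181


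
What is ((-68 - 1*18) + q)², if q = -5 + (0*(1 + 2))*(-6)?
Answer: 8281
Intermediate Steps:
q = -5 (q = -5 + (0*3)*(-6) = -5 + 0*(-6) = -5 + 0 = -5)
((-68 - 1*18) + q)² = ((-68 - 1*18) - 5)² = ((-68 - 18) - 5)² = (-86 - 5)² = (-91)² = 8281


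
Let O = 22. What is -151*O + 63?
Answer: -3259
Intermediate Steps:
-151*O + 63 = -151*22 + 63 = -3322 + 63 = -3259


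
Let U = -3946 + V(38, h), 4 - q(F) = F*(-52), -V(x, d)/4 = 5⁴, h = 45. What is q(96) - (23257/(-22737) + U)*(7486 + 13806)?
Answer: 240093987160/1749 ≈ 1.3727e+8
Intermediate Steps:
V(x, d) = -2500 (V(x, d) = -4*5⁴ = -4*625 = -2500)
q(F) = 4 + 52*F (q(F) = 4 - F*(-52) = 4 - (-52)*F = 4 + 52*F)
U = -6446 (U = -3946 - 2500 = -6446)
q(96) - (23257/(-22737) + U)*(7486 + 13806) = (4 + 52*96) - (23257/(-22737) - 6446)*(7486 + 13806) = (4 + 4992) - (23257*(-1/22737) - 6446)*21292 = 4996 - (-1789/1749 - 6446)*21292 = 4996 - (-11275843)*21292/1749 = 4996 - 1*(-240085249156/1749) = 4996 + 240085249156/1749 = 240093987160/1749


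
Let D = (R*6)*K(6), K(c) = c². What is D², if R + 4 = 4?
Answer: 0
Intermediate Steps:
R = 0 (R = -4 + 4 = 0)
D = 0 (D = (0*6)*6² = 0*36 = 0)
D² = 0² = 0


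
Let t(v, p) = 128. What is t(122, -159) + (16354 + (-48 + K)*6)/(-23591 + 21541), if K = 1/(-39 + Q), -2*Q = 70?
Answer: 9114361/75850 ≈ 120.16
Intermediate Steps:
Q = -35 (Q = -½*70 = -35)
K = -1/74 (K = 1/(-39 - 35) = 1/(-74) = -1/74 ≈ -0.013514)
t(122, -159) + (16354 + (-48 + K)*6)/(-23591 + 21541) = 128 + (16354 + (-48 - 1/74)*6)/(-23591 + 21541) = 128 + (16354 - 3553/74*6)/(-2050) = 128 + (16354 - 10659/37)*(-1/2050) = 128 + (594439/37)*(-1/2050) = 128 - 594439/75850 = 9114361/75850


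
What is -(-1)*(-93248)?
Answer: -93248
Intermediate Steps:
-(-1)*(-93248) = -1*93248 = -93248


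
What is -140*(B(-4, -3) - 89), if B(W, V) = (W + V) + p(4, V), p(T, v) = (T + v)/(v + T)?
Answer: 13300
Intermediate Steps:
p(T, v) = 1 (p(T, v) = (T + v)/(T + v) = 1)
B(W, V) = 1 + V + W (B(W, V) = (W + V) + 1 = (V + W) + 1 = 1 + V + W)
-140*(B(-4, -3) - 89) = -140*((1 - 3 - 4) - 89) = -140*(-6 - 89) = -140*(-95) = 13300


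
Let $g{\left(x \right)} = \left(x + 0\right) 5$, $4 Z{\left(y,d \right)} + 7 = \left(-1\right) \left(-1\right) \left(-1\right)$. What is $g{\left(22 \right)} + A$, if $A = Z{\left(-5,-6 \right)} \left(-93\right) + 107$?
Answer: $403$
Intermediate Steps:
$Z{\left(y,d \right)} = -2$ ($Z{\left(y,d \right)} = - \frac{7}{4} + \frac{\left(-1\right) \left(-1\right) \left(-1\right)}{4} = - \frac{7}{4} + \frac{1 \left(-1\right)}{4} = - \frac{7}{4} + \frac{1}{4} \left(-1\right) = - \frac{7}{4} - \frac{1}{4} = -2$)
$A = 293$ ($A = \left(-2\right) \left(-93\right) + 107 = 186 + 107 = 293$)
$g{\left(x \right)} = 5 x$ ($g{\left(x \right)} = x 5 = 5 x$)
$g{\left(22 \right)} + A = 5 \cdot 22 + 293 = 110 + 293 = 403$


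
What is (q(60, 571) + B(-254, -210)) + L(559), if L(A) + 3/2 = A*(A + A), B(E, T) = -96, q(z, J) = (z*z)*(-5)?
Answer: 1213729/2 ≈ 6.0686e+5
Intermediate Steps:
q(z, J) = -5*z² (q(z, J) = z²*(-5) = -5*z²)
L(A) = -3/2 + 2*A² (L(A) = -3/2 + A*(A + A) = -3/2 + A*(2*A) = -3/2 + 2*A²)
(q(60, 571) + B(-254, -210)) + L(559) = (-5*60² - 96) + (-3/2 + 2*559²) = (-5*3600 - 96) + (-3/2 + 2*312481) = (-18000 - 96) + (-3/2 + 624962) = -18096 + 1249921/2 = 1213729/2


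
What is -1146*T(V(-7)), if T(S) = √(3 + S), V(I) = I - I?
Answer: -1146*√3 ≈ -1984.9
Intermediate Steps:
V(I) = 0
-1146*T(V(-7)) = -1146*√(3 + 0) = -1146*√3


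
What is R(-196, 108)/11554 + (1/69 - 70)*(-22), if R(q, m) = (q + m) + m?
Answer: 613737616/398613 ≈ 1539.7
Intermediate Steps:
R(q, m) = q + 2*m (R(q, m) = (m + q) + m = q + 2*m)
R(-196, 108)/11554 + (1/69 - 70)*(-22) = (-196 + 2*108)/11554 + (1/69 - 70)*(-22) = (-196 + 216)*(1/11554) + (1/69 - 70)*(-22) = 20*(1/11554) - 4829/69*(-22) = 10/5777 + 106238/69 = 613737616/398613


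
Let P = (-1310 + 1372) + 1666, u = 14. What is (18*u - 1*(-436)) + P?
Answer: 2416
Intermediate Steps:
P = 1728 (P = 62 + 1666 = 1728)
(18*u - 1*(-436)) + P = (18*14 - 1*(-436)) + 1728 = (252 + 436) + 1728 = 688 + 1728 = 2416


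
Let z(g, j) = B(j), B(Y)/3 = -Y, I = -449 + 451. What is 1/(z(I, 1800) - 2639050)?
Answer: -1/2644450 ≈ -3.7815e-7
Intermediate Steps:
I = 2
B(Y) = -3*Y (B(Y) = 3*(-Y) = -3*Y)
z(g, j) = -3*j
1/(z(I, 1800) - 2639050) = 1/(-3*1800 - 2639050) = 1/(-5400 - 2639050) = 1/(-2644450) = -1/2644450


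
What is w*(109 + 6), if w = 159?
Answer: 18285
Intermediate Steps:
w*(109 + 6) = 159*(109 + 6) = 159*115 = 18285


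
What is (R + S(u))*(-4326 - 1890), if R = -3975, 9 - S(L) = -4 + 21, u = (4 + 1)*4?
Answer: 24758328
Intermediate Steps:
u = 20 (u = 5*4 = 20)
S(L) = -8 (S(L) = 9 - (-4 + 21) = 9 - 1*17 = 9 - 17 = -8)
(R + S(u))*(-4326 - 1890) = (-3975 - 8)*(-4326 - 1890) = -3983*(-6216) = 24758328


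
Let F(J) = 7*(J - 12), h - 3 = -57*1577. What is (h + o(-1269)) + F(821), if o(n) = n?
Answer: -85492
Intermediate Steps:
h = -89886 (h = 3 - 57*1577 = 3 - 89889 = -89886)
F(J) = -84 + 7*J (F(J) = 7*(-12 + J) = -84 + 7*J)
(h + o(-1269)) + F(821) = (-89886 - 1269) + (-84 + 7*821) = -91155 + (-84 + 5747) = -91155 + 5663 = -85492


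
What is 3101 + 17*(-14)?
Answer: 2863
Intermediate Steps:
3101 + 17*(-14) = 3101 - 238 = 2863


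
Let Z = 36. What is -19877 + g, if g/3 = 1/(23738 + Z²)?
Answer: -497600815/25034 ≈ -19877.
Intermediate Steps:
g = 3/25034 (g = 3/(23738 + 36²) = 3/(23738 + 1296) = 3/25034 ≈ 0.00011984)
-19877 + g = -19877 + 3/25034 = -497600815/25034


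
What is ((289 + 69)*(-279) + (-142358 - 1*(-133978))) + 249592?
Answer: 141330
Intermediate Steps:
((289 + 69)*(-279) + (-142358 - 1*(-133978))) + 249592 = (358*(-279) + (-142358 + 133978)) + 249592 = (-99882 - 8380) + 249592 = -108262 + 249592 = 141330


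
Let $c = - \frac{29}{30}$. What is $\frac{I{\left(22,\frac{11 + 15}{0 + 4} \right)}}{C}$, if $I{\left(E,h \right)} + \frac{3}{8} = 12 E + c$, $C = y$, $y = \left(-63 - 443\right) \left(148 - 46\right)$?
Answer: $- \frac{31519}{6193440} \approx -0.0050891$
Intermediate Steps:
$c = - \frac{29}{30}$ ($c = \left(-29\right) \frac{1}{30} = - \frac{29}{30} \approx -0.96667$)
$y = -51612$ ($y = \left(-506\right) 102 = -51612$)
$C = -51612$
$I{\left(E,h \right)} = - \frac{161}{120} + 12 E$ ($I{\left(E,h \right)} = - \frac{3}{8} + \left(12 E - \frac{29}{30}\right) = - \frac{3}{8} + \left(- \frac{29}{30} + 12 E\right) = - \frac{161}{120} + 12 E$)
$\frac{I{\left(22,\frac{11 + 15}{0 + 4} \right)}}{C} = \frac{- \frac{161}{120} + 12 \cdot 22}{-51612} = \left(- \frac{161}{120} + 264\right) \left(- \frac{1}{51612}\right) = \frac{31519}{120} \left(- \frac{1}{51612}\right) = - \frac{31519}{6193440}$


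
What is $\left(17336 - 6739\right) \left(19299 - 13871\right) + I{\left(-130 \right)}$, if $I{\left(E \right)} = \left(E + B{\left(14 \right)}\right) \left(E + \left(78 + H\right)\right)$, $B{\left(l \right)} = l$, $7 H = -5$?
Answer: $\frac{402686416}{7} \approx 5.7527 \cdot 10^{7}$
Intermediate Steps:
$H = - \frac{5}{7}$ ($H = \frac{1}{7} \left(-5\right) = - \frac{5}{7} \approx -0.71429$)
$I{\left(E \right)} = \left(14 + E\right) \left(\frac{541}{7} + E\right)$ ($I{\left(E \right)} = \left(E + 14\right) \left(E + \left(78 - \frac{5}{7}\right)\right) = \left(14 + E\right) \left(E + \frac{541}{7}\right) = \left(14 + E\right) \left(\frac{541}{7} + E\right)$)
$\left(17336 - 6739\right) \left(19299 - 13871\right) + I{\left(-130 \right)} = \left(17336 - 6739\right) \left(19299 - 13871\right) + \left(1082 + \left(-130\right)^{2} + \frac{639}{7} \left(-130\right)\right) = 10597 \cdot 5428 + \left(1082 + 16900 - \frac{83070}{7}\right) = 57520516 + \frac{42804}{7} = \frac{402686416}{7}$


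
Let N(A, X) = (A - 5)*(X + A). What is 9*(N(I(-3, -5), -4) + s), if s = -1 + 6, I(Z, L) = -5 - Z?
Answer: 423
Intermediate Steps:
s = 5
N(A, X) = (-5 + A)*(A + X)
9*(N(I(-3, -5), -4) + s) = 9*(((-5 - 1*(-3))² - 5*(-5 - 1*(-3)) - 5*(-4) + (-5 - 1*(-3))*(-4)) + 5) = 9*(((-5 + 3)² - 5*(-5 + 3) + 20 + (-5 + 3)*(-4)) + 5) = 9*(((-2)² - 5*(-2) + 20 - 2*(-4)) + 5) = 9*((4 + 10 + 20 + 8) + 5) = 9*(42 + 5) = 9*47 = 423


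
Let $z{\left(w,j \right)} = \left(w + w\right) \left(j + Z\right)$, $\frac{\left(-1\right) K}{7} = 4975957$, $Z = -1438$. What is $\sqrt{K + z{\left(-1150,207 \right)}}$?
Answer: $i \sqrt{32000399} \approx 5656.9 i$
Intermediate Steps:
$K = -34831699$ ($K = \left(-7\right) 4975957 = -34831699$)
$z{\left(w,j \right)} = 2 w \left(-1438 + j\right)$ ($z{\left(w,j \right)} = \left(w + w\right) \left(j - 1438\right) = 2 w \left(-1438 + j\right)$)
$\sqrt{K + z{\left(-1150,207 \right)}} = \sqrt{-34831699 + 2 \left(-1150\right) \left(-1438 + 207\right)} = \sqrt{-34831699 + 2 \left(-1150\right) \left(-1231\right)} = \sqrt{-34831699 + 2831300} = \sqrt{-32000399} = i \sqrt{32000399}$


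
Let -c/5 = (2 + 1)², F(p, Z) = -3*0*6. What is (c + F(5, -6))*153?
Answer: -6885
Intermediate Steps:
F(p, Z) = 0 (F(p, Z) = 0*6 = 0)
c = -45 (c = -5*(2 + 1)² = -5*3² = -5*9 = -45)
(c + F(5, -6))*153 = (-45 + 0)*153 = -45*153 = -6885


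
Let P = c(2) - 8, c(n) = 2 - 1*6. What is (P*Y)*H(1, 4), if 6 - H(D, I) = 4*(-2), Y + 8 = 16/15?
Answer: 5824/5 ≈ 1164.8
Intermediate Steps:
c(n) = -4 (c(n) = 2 - 6 = -4)
Y = -104/15 (Y = -8 + 16/15 = -104/15 ≈ -6.9333)
H(D, I) = 14 (H(D, I) = 6 - 4*(-2) = 6 - 1*(-8) = 6 + 8 = 14)
P = -12 (P = -4 - 8 = -12)
(P*Y)*H(1, 4) = -12*(-104/15)*14 = (416/5)*14 = 5824/5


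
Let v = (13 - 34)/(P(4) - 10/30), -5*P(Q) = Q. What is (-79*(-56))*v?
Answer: 1393560/17 ≈ 81974.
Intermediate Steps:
P(Q) = -Q/5
v = 315/17 (v = (13 - 34)/(-⅕*4 - 10/30) = -21/(-⅘ - 10*1/30) = -21/(-⅘ - ⅓) = -21/(-17/15) = -21*(-15/17) = 315/17 ≈ 18.529)
(-79*(-56))*v = -79*(-56)*(315/17) = 4424*(315/17) = 1393560/17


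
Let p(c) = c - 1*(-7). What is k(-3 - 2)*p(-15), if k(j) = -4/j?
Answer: -32/5 ≈ -6.4000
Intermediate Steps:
p(c) = 7 + c (p(c) = c + 7 = 7 + c)
k(-3 - 2)*p(-15) = (-4/(-3 - 2))*(7 - 15) = -4/(-5)*(-8) = -4*(-1/5)*(-8) = (4/5)*(-8) = -32/5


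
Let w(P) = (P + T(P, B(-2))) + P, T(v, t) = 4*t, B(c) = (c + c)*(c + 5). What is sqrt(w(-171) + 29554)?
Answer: 2*sqrt(7291) ≈ 170.77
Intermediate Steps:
B(c) = 2*c*(5 + c) (B(c) = (2*c)*(5 + c) = 2*c*(5 + c))
w(P) = -48 + 2*P (w(P) = (P + 4*(2*(-2)*(5 - 2))) + P = (P + 4*(2*(-2)*3)) + P = (P + 4*(-12)) + P = (P - 48) + P = (-48 + P) + P = -48 + 2*P)
sqrt(w(-171) + 29554) = sqrt((-48 + 2*(-171)) + 29554) = sqrt((-48 - 342) + 29554) = sqrt(-390 + 29554) = sqrt(29164) = 2*sqrt(7291)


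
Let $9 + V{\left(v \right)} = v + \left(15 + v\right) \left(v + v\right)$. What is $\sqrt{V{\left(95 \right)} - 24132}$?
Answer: $11 i \sqrt{26} \approx 56.089 i$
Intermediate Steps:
$V{\left(v \right)} = -9 + v + 2 v \left(15 + v\right)$ ($V{\left(v \right)} = -9 + \left(v + \left(15 + v\right) \left(v + v\right)\right) = -9 + \left(v + \left(15 + v\right) 2 v\right) = -9 + \left(v + 2 v \left(15 + v\right)\right) = -9 + v + 2 v \left(15 + v\right)$)
$\sqrt{V{\left(95 \right)} - 24132} = \sqrt{\left(-9 + 2 \cdot 95^{2} + 31 \cdot 95\right) - 24132} = \sqrt{\left(-9 + 2 \cdot 9025 + 2945\right) - 24132} = \sqrt{\left(-9 + 18050 + 2945\right) - 24132} = \sqrt{20986 - 24132} = \sqrt{-3146} = 11 i \sqrt{26}$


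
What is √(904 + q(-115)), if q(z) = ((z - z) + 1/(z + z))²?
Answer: √47821601/230 ≈ 30.067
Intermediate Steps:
q(z) = 1/(4*z²) (q(z) = (0 + 1/(2*z))² = (1/(2*z))² = 1/(4*z²))
√(904 + q(-115)) = √(904 + (¼)/(-115)²) = √(904 + (¼)*(1/13225)) = √(904 + 1/52900) = √(47821601/52900) = √47821601/230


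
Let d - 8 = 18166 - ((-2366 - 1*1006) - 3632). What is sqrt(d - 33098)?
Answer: 12*I*sqrt(55) ≈ 88.994*I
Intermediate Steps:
d = 25178 (d = 8 + (18166 - ((-2366 - 1*1006) - 3632)) = 8 + (18166 - ((-2366 - 1006) - 3632)) = 8 + (18166 - (-3372 - 3632)) = 8 + (18166 - 1*(-7004)) = 8 + (18166 + 7004) = 8 + 25170 = 25178)
sqrt(d - 33098) = sqrt(25178 - 33098) = sqrt(-7920) = 12*I*sqrt(55)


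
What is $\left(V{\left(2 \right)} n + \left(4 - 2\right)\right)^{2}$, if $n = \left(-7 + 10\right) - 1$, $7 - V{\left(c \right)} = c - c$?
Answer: $256$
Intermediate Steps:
$V{\left(c \right)} = 7$ ($V{\left(c \right)} = 7 - \left(c - c\right) = 7 - 0 = 7 + 0 = 7$)
$n = 2$ ($n = 3 + \left(-2 + 1\right) = 3 - 1 = 2$)
$\left(V{\left(2 \right)} n + \left(4 - 2\right)\right)^{2} = \left(7 \cdot 2 + \left(4 - 2\right)\right)^{2} = \left(14 + 2\right)^{2} = 16^{2} = 256$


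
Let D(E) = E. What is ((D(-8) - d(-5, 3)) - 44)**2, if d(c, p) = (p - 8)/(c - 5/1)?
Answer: 11025/4 ≈ 2756.3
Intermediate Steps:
d(c, p) = (-8 + p)/(-5 + c) (d(c, p) = (-8 + p)/(c - 5*1) = (-8 + p)/(c - 5) = (-8 + p)/(-5 + c))
((D(-8) - d(-5, 3)) - 44)**2 = ((-8 - (-8 + 3)/(-5 - 5)) - 44)**2 = ((-8 - (-5)/(-10)) - 44)**2 = ((-8 - (-1)*(-5)/10) - 44)**2 = ((-8 - 1*1/2) - 44)**2 = ((-8 - 1/2) - 44)**2 = (-17/2 - 44)**2 = (-105/2)**2 = 11025/4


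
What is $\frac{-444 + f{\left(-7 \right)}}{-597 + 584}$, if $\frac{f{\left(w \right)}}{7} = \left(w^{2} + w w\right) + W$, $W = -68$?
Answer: $18$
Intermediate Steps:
$f{\left(w \right)} = -476 + 14 w^{2}$ ($f{\left(w \right)} = 7 \left(\left(w^{2} + w w\right) - 68\right) = 7 \left(\left(w^{2} + w^{2}\right) - 68\right) = 7 \left(2 w^{2} - 68\right) = 7 \left(-68 + 2 w^{2}\right) = -476 + 14 w^{2}$)
$\frac{-444 + f{\left(-7 \right)}}{-597 + 584} = \frac{-444 - \left(476 - 14 \left(-7\right)^{2}\right)}{-597 + 584} = \frac{-444 + \left(-476 + 14 \cdot 49\right)}{-13} = \left(-444 + \left(-476 + 686\right)\right) \left(- \frac{1}{13}\right) = \left(-444 + 210\right) \left(- \frac{1}{13}\right) = \left(-234\right) \left(- \frac{1}{13}\right) = 18$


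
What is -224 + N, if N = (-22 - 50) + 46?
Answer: -250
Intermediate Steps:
N = -26 (N = -72 + 46 = -26)
-224 + N = -224 - 26 = -250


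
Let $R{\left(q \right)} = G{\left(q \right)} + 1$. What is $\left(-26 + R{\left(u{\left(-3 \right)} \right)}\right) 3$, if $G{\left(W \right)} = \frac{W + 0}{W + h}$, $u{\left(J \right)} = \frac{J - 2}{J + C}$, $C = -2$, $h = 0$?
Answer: $-72$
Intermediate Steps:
$u{\left(J \right)} = 1$ ($u{\left(J \right)} = \frac{J - 2}{J - 2} = \frac{-2 + J}{-2 + J} = 1$)
$G{\left(W \right)} = 1$ ($G{\left(W \right)} = \frac{W + 0}{W + 0} = \frac{W}{W} = 1$)
$R{\left(q \right)} = 2$ ($R{\left(q \right)} = 1 + 1 = 2$)
$\left(-26 + R{\left(u{\left(-3 \right)} \right)}\right) 3 = \left(-26 + 2\right) 3 = \left(-24\right) 3 = -72$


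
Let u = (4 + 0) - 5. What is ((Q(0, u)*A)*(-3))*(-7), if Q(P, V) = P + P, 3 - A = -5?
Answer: 0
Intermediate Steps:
A = 8 (A = 3 - 1*(-5) = 3 + 5 = 8)
u = -1 (u = 4 - 5 = -1)
Q(P, V) = 2*P
((Q(0, u)*A)*(-3))*(-7) = (((2*0)*8)*(-3))*(-7) = ((0*8)*(-3))*(-7) = (0*(-3))*(-7) = 0*(-7) = 0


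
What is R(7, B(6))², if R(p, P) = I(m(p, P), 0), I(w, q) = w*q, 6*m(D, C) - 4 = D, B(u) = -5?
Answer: 0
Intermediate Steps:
m(D, C) = ⅔ + D/6
I(w, q) = q*w
R(p, P) = 0 (R(p, P) = 0*(⅔ + p/6) = 0)
R(7, B(6))² = 0² = 0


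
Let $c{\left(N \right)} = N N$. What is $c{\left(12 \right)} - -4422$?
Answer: $4566$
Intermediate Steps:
$c{\left(N \right)} = N^{2}$
$c{\left(12 \right)} - -4422 = 12^{2} - -4422 = 144 + 4422 = 4566$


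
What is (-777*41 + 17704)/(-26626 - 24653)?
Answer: 14153/51279 ≈ 0.27600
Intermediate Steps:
(-777*41 + 17704)/(-26626 - 24653) = (-1*31857 + 17704)/(-51279) = (-31857 + 17704)*(-1/51279) = -14153*(-1/51279) = 14153/51279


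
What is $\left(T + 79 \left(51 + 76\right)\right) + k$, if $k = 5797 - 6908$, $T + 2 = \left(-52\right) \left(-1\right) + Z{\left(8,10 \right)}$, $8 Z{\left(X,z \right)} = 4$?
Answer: $\frac{17945}{2} \approx 8972.5$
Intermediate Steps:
$Z{\left(X,z \right)} = \frac{1}{2}$ ($Z{\left(X,z \right)} = \frac{1}{8} \cdot 4 = \frac{1}{2}$)
$T = \frac{101}{2}$ ($T = -2 + \left(\left(-52\right) \left(-1\right) + \frac{1}{2}\right) = -2 + \left(52 + \frac{1}{2}\right) = -2 + \frac{105}{2} = \frac{101}{2} \approx 50.5$)
$k = -1111$
$\left(T + 79 \left(51 + 76\right)\right) + k = \left(\frac{101}{2} + 79 \left(51 + 76\right)\right) - 1111 = \left(\frac{101}{2} + 79 \cdot 127\right) - 1111 = \left(\frac{101}{2} + 10033\right) - 1111 = \frac{20167}{2} - 1111 = \frac{17945}{2}$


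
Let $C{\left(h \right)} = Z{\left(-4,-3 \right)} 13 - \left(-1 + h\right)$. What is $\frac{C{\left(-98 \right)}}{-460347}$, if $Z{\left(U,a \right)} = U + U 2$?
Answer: $\frac{19}{153449} \approx 0.00012382$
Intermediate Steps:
$Z{\left(U,a \right)} = 3 U$ ($Z{\left(U,a \right)} = U + 2 U = 3 U$)
$C{\left(h \right)} = -155 - h$ ($C{\left(h \right)} = 3 \left(-4\right) 13 - \left(-1 + h\right) = \left(-12\right) 13 - \left(-1 + h\right) = -156 - \left(-1 + h\right) = -155 - h$)
$\frac{C{\left(-98 \right)}}{-460347} = \frac{-155 - -98}{-460347} = \left(-155 + 98\right) \left(- \frac{1}{460347}\right) = \left(-57\right) \left(- \frac{1}{460347}\right) = \frac{19}{153449}$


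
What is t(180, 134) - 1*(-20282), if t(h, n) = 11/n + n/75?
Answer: 203852881/10050 ≈ 20284.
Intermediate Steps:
t(h, n) = 11/n + n/75 (t(h, n) = 11/n + n*(1/75) = 11/n + n/75)
t(180, 134) - 1*(-20282) = (11/134 + (1/75)*134) - 1*(-20282) = (11*(1/134) + 134/75) + 20282 = (11/134 + 134/75) + 20282 = 18781/10050 + 20282 = 203852881/10050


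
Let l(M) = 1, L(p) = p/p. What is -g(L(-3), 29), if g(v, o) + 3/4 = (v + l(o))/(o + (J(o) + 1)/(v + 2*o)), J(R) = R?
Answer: 4751/6964 ≈ 0.68222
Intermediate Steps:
L(p) = 1
g(v, o) = -¾ + (1 + v)/(o + (1 + o)/(v + 2*o)) (g(v, o) = -¾ + (v + 1)/(o + (o + 1)/(v + 2*o)) = -¾ + (1 + v)/(o + (1 + o)/(v + 2*o)))
-g(L(-3), 29) = -(-3 - 6*29² + 4*1 + 4*1² + 5*29 + 5*29*1)/(4*(1 + 29 + 2*29² + 29*1)) = -(-3 - 6*841 + 4 + 4*1 + 145 + 145)/(4*(1 + 29 + 2*841 + 29)) = -(-3 - 5046 + 4 + 4 + 145 + 145)/(4*(1 + 29 + 1682 + 29)) = -(-4751)/(4*1741) = -1*(-4751/6964) = 4751/6964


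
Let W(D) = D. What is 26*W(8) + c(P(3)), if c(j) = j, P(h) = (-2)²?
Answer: 212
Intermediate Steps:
P(h) = 4
26*W(8) + c(P(3)) = 26*8 + 4 = 208 + 4 = 212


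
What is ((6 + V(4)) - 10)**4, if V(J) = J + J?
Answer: 256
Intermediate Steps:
V(J) = 2*J
((6 + V(4)) - 10)**4 = ((6 + 2*4) - 10)**4 = ((6 + 8) - 10)**4 = (14 - 10)**4 = 4**4 = 256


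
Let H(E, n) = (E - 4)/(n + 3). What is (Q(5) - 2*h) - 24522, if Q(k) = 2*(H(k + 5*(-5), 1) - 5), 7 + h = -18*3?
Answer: -24422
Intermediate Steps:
h = -61 (h = -7 - 18*3 = -7 - 54 = -61)
H(E, n) = (-4 + E)/(3 + n)
Q(k) = -49/2 + k/2 (Q(k) = 2*((-4 + (k + 5*(-5)))/(3 + 1) - 5) = 2*((-4 + (k - 25))/4 - 5) = 2*((-4 + (-25 + k))/4 - 5) = 2*((-29 + k)/4 - 5) = 2*((-29/4 + k/4) - 5) = 2*(-49/4 + k/4) = -49/2 + k/2)
(Q(5) - 2*h) - 24522 = ((-49/2 + (½)*5) - 2*(-61)) - 24522 = ((-49/2 + 5/2) + 122) - 24522 = (-22 + 122) - 24522 = 100 - 24522 = -24422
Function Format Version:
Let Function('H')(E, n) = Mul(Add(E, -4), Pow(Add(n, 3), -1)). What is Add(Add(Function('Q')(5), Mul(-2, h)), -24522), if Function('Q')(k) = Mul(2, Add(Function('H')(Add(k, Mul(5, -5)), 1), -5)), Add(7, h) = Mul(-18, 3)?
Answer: -24422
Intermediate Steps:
h = -61 (h = Add(-7, Mul(-18, 3)) = Add(-7, -54) = -61)
Function('H')(E, n) = Mul(Pow(Add(3, n), -1), Add(-4, E)) (Function('H')(E, n) = Mul(Add(-4, E), Pow(Add(3, n), -1)) = Mul(Pow(Add(3, n), -1), Add(-4, E)))
Function('Q')(k) = Add(Rational(-49, 2), Mul(Rational(1, 2), k)) (Function('Q')(k) = Mul(2, Add(Mul(Pow(Add(3, 1), -1), Add(-4, Add(k, Mul(5, -5)))), -5)) = Mul(2, Add(Mul(Pow(4, -1), Add(-4, Add(k, -25))), -5)) = Mul(2, Add(Mul(Rational(1, 4), Add(-4, Add(-25, k))), -5)) = Mul(2, Add(Mul(Rational(1, 4), Add(-29, k)), -5)) = Mul(2, Add(Add(Rational(-29, 4), Mul(Rational(1, 4), k)), -5)) = Mul(2, Add(Rational(-49, 4), Mul(Rational(1, 4), k))) = Add(Rational(-49, 2), Mul(Rational(1, 2), k)))
Add(Add(Function('Q')(5), Mul(-2, h)), -24522) = Add(Add(Add(Rational(-49, 2), Mul(Rational(1, 2), 5)), Mul(-2, -61)), -24522) = Add(Add(Add(Rational(-49, 2), Rational(5, 2)), 122), -24522) = Add(Add(-22, 122), -24522) = Add(100, -24522) = -24422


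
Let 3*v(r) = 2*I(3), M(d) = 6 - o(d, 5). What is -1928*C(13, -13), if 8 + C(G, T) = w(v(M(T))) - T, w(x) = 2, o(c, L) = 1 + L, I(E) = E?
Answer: -13496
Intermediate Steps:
M(d) = 0 (M(d) = 6 - (1 + 5) = 6 - 1*6 = 6 - 6 = 0)
v(r) = 2 (v(r) = (2*3)/3 = (1/3)*6 = 2)
C(G, T) = -6 - T (C(G, T) = -8 + (2 - T) = -6 - T)
-1928*C(13, -13) = -1928*(-6 - 1*(-13)) = -1928*(-6 + 13) = -1928*7 = -13496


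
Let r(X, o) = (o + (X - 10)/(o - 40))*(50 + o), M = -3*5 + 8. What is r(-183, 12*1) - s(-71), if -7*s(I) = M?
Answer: 16385/14 ≈ 1170.4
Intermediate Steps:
M = -7 (M = -15 + 8 = -7)
s(I) = 1 (s(I) = -⅐*(-7) = 1)
r(X, o) = (50 + o)*(o + (-10 + X)/(-40 + o)) (r(X, o) = (o + (-10 + X)/(-40 + o))*(50 + o) = (50 + o)*(o + (-10 + X)/(-40 + o)))
r(-183, 12*1) - s(-71) = (-500 + (12*1)³ - 24120 + 10*(12*1)² + 50*(-183) - 2196)/(-40 + 12*1) - 1*1 = (-500 + 12³ - 2010*12 + 10*12² - 9150 - 183*12)/(-40 + 12) - 1 = (-500 + 1728 - 24120 + 10*144 - 9150 - 2196)/(-28) - 1 = -(-500 + 1728 - 24120 + 1440 - 9150 - 2196)/28 - 1 = -1/28*(-32798) - 1 = 16399/14 - 1 = 16385/14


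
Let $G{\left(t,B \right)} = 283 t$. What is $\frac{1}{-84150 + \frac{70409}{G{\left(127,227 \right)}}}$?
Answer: $- \frac{35941}{3024364741} \approx -1.1884 \cdot 10^{-5}$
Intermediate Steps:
$\frac{1}{-84150 + \frac{70409}{G{\left(127,227 \right)}}} = \frac{1}{-84150 + \frac{70409}{283 \cdot 127}} = \frac{1}{-84150 + \frac{70409}{35941}} = \frac{1}{- \frac{3024364741}{35941}} = - \frac{35941}{3024364741}$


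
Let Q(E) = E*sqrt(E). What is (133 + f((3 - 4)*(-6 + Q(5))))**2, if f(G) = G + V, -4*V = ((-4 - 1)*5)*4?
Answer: 27021 - 1640*sqrt(5) ≈ 23354.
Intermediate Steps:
V = 25 (V = -(-4 - 1)*5*4/4 = -(-5*5)*4/4 = -(-25)*4/4 = -1/4*(-100) = 25)
Q(E) = E**(3/2)
f(G) = 25 + G (f(G) = G + 25 = 25 + G)
(133 + f((3 - 4)*(-6 + Q(5))))**2 = (133 + (25 + (3 - 4)*(-6 + 5**(3/2))))**2 = (133 + (25 - (-6 + 5*sqrt(5))))**2 = (133 + (25 + (6 - 5*sqrt(5))))**2 = (133 + (31 - 5*sqrt(5)))**2 = (164 - 5*sqrt(5))**2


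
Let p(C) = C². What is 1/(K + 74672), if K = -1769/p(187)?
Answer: 34969/2611203399 ≈ 1.3392e-5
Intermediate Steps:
K = -1769/34969 (K = -1769/(187²) = -1769/34969 ≈ -0.050588)
1/(K + 74672) = 1/(-1769/34969 + 74672) = 1/(2611203399/34969) = 34969/2611203399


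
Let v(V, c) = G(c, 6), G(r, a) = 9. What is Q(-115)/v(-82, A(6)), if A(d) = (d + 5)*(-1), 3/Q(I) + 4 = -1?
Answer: -1/15 ≈ -0.066667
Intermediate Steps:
Q(I) = -⅗ (Q(I) = 3/(-4 - 1) = 3/(-5) = 3*(-⅕) = -⅗)
A(d) = -5 - d (A(d) = (5 + d)*(-1) = -5 - d)
v(V, c) = 9
Q(-115)/v(-82, A(6)) = -⅗/9 = -⅗*⅑ = -1/15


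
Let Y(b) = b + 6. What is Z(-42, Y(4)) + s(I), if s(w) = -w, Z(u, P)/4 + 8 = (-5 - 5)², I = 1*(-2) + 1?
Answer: 369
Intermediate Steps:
I = -1 (I = -2 + 1 = -1)
Y(b) = 6 + b
Z(u, P) = 368 (Z(u, P) = -32 + 4*(-5 - 5)² = -32 + 4*(-10)² = -32 + 4*100 = -32 + 400 = 368)
Z(-42, Y(4)) + s(I) = 368 - 1*(-1) = 368 + 1 = 369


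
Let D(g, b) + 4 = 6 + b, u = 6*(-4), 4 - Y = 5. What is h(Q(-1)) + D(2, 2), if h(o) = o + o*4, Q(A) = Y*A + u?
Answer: -111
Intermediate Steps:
Y = -1 (Y = 4 - 1*5 = 4 - 5 = -1)
u = -24
D(g, b) = 2 + b (D(g, b) = -4 + (6 + b) = 2 + b)
Q(A) = -24 - A (Q(A) = -A - 24 = -24 - A)
h(o) = 5*o (h(o) = o + 4*o = 5*o)
h(Q(-1)) + D(2, 2) = 5*(-24 - 1*(-1)) + (2 + 2) = 5*(-24 + 1) + 4 = 5*(-23) + 4 = -115 + 4 = -111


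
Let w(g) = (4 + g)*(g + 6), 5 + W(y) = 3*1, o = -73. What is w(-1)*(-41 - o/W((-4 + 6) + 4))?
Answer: -2325/2 ≈ -1162.5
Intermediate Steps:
W(y) = -2 (W(y) = -5 + 3*1 = -5 + 3 = -2)
w(g) = (4 + g)*(6 + g)
w(-1)*(-41 - o/W((-4 + 6) + 4)) = (24 + (-1)**2 + 10*(-1))*(-41 - (-73)/(-2)) = (24 + 1 - 10)*(-41 - (-73)*(-1)/2) = 15*(-41 - 1*73/2) = 15*(-41 - 73/2) = 15*(-155/2) = -2325/2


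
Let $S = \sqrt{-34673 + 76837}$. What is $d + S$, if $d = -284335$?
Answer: $-284335 + 2 \sqrt{10541} \approx -2.8413 \cdot 10^{5}$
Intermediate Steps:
$S = 2 \sqrt{10541}$ ($S = \sqrt{42164} = 2 \sqrt{10541} \approx 205.34$)
$d + S = -284335 + 2 \sqrt{10541}$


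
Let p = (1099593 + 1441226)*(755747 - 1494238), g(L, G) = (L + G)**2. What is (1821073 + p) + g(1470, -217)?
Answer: -1876368573047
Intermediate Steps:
g(L, G) = (G + L)**2
p = -1876371964129 (p = 2540819*(-738491) = -1876371964129)
(1821073 + p) + g(1470, -217) = (1821073 - 1876371964129) + (-217 + 1470)**2 = -1876370143056 + 1253**2 = -1876370143056 + 1570009 = -1876368573047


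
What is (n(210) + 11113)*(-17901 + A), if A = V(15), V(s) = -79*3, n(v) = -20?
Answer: -201204834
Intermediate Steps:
V(s) = -237
A = -237
(n(210) + 11113)*(-17901 + A) = (-20 + 11113)*(-17901 - 237) = 11093*(-18138) = -201204834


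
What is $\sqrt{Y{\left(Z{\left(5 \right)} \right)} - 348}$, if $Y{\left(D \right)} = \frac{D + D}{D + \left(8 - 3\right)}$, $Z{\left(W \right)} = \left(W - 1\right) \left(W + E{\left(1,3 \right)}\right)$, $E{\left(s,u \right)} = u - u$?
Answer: $\frac{2 i \sqrt{2165}}{5} \approx 18.612 i$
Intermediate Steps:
$E{\left(s,u \right)} = 0$
$Z{\left(W \right)} = W \left(-1 + W\right)$ ($Z{\left(W \right)} = \left(W - 1\right) \left(W + 0\right) = \left(-1 + W\right) W = W \left(-1 + W\right)$)
$Y{\left(D \right)} = \frac{2 D}{5 + D}$ ($Y{\left(D \right)} = \frac{2 D}{D + \left(8 - 3\right)} = \frac{2 D}{D + 5} = \frac{2 D}{5 + D}$)
$\sqrt{Y{\left(Z{\left(5 \right)} \right)} - 348} = \sqrt{\frac{2 \cdot 5 \left(-1 + 5\right)}{5 + 5 \left(-1 + 5\right)} - 348} = \sqrt{\frac{2 \cdot 5 \cdot 4}{5 + 5 \cdot 4} - 348} = \sqrt{2 \cdot 20 \frac{1}{5 + 20} - 348} = \sqrt{2 \cdot 20 \cdot \frac{1}{25} - 348} = \sqrt{\frac{8}{5} - 348} = \sqrt{- \frac{1732}{5}} = \frac{2 i \sqrt{2165}}{5}$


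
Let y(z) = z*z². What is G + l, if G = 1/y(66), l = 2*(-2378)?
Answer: -1367330975/287496 ≈ -4756.0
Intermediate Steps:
y(z) = z³
l = -4756
G = 1/287496 (G = 1/(66³) = 1/287496 ≈ 3.4783e-6)
G + l = 1/287496 - 4756 = -1367330975/287496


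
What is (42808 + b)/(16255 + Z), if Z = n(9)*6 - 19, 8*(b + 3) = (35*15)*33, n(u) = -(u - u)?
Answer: 359765/129888 ≈ 2.7698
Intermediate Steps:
n(u) = 0 (n(u) = -1*0 = 0)
b = 17301/8 (b = -3 + ((35*15)*33)/8 = -3 + (525*33)/8 = -3 + (⅛)*17325 = -3 + 17325/8 = 17301/8 ≈ 2162.6)
Z = -19 (Z = 0*6 - 19 = 0 - 19 = -19)
(42808 + b)/(16255 + Z) = (42808 + 17301/8)/(16255 - 19) = (359765/8)/16236 = (359765/8)*(1/16236) = 359765/129888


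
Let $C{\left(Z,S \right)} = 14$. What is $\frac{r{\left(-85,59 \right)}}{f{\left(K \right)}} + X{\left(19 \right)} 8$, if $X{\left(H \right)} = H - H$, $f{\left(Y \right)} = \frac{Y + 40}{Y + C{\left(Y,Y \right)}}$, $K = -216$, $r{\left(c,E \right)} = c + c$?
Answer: $- \frac{8585}{44} \approx -195.11$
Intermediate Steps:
$r{\left(c,E \right)} = 2 c$
$f{\left(Y \right)} = \frac{40 + Y}{14 + Y}$ ($f{\left(Y \right)} = \frac{Y + 40}{Y + 14} = \frac{40 + Y}{14 + Y}$)
$X{\left(H \right)} = 0$
$\frac{r{\left(-85,59 \right)}}{f{\left(K \right)}} + X{\left(19 \right)} 8 = \frac{2 \left(-85\right)}{\frac{1}{14 - 216} \left(40 - 216\right)} + 0 \cdot 8 = - \frac{170}{\frac{1}{-202} \left(-176\right)} + 0 = - \frac{170}{\left(- \frac{1}{202}\right) \left(-176\right)} + 0 = - \frac{170}{\frac{88}{101}} + 0 = \left(-170\right) \frac{101}{88} + 0 = - \frac{8585}{44} + 0 = - \frac{8585}{44}$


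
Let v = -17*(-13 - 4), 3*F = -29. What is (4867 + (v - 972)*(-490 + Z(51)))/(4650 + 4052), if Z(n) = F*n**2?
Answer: 8756103/4351 ≈ 2012.4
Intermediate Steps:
F = -29/3 (F = (1/3)*(-29) = -29/3 ≈ -9.6667)
v = 289 (v = -17*(-17) = 289)
Z(n) = -29*n**2/3
(4867 + (v - 972)*(-490 + Z(51)))/(4650 + 4052) = (4867 + (289 - 972)*(-490 - 29/3*51**2))/(4650 + 4052) = (4867 - 683*(-490 - 29/3*2601))/8702 = (4867 - 683*(-490 - 25143))*(1/8702) = (4867 - 683*(-25633))*(1/8702) = (4867 + 17507339)*(1/8702) = 17512206*(1/8702) = 8756103/4351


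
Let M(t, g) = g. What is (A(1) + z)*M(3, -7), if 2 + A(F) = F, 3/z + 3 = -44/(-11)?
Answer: -14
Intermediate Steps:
z = 3 (z = 3/(-3 - 44/(-11)) = 3/(-3 - 44*(-1/11)) = 3/(-3 + 4) = 3/1 = 3*1 = 3)
A(F) = -2 + F
(A(1) + z)*M(3, -7) = ((-2 + 1) + 3)*(-7) = (-1 + 3)*(-7) = 2*(-7) = -14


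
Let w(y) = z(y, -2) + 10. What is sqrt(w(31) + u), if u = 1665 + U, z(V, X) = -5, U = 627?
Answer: sqrt(2297) ≈ 47.927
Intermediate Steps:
w(y) = 5 (w(y) = -5 + 10 = 5)
u = 2292 (u = 1665 + 627 = 2292)
sqrt(w(31) + u) = sqrt(5 + 2292) = sqrt(2297)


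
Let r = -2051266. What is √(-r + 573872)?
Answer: 3*√291682 ≈ 1620.2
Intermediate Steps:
√(-r + 573872) = √(-1*(-2051266) + 573872) = √(2051266 + 573872) = √2625138 = 3*√291682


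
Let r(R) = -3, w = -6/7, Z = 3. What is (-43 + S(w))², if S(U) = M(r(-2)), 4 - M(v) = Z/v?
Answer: 1444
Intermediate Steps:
w = -6/7 (w = -6*⅐ = -6/7 ≈ -0.85714)
M(v) = 4 - 3/v
S(U) = 5 (S(U) = 4 - 3/(-3) = 4 - 3*(-⅓) = 4 + 1 = 5)
(-43 + S(w))² = (-43 + 5)² = (-38)² = 1444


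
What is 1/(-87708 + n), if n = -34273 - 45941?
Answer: -1/167922 ≈ -5.9551e-6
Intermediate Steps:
n = -80214
1/(-87708 + n) = 1/(-87708 - 80214) = 1/(-167922) = -1/167922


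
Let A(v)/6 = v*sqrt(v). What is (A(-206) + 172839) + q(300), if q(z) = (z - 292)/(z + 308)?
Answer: 13135765/76 - 1236*I*sqrt(206) ≈ 1.7284e+5 - 17740.0*I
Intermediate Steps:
q(z) = (-292 + z)/(308 + z)
A(v) = 6*v**(3/2) (A(v) = 6*(v*sqrt(v)) = 6*v**(3/2))
(A(-206) + 172839) + q(300) = (6*(-206)**(3/2) + 172839) + (-292 + 300)/(308 + 300) = (6*(-206*I*sqrt(206)) + 172839) + 8/608 = (-1236*I*sqrt(206) + 172839) + (1/608)*8 = (172839 - 1236*I*sqrt(206)) + 1/76 = 13135765/76 - 1236*I*sqrt(206)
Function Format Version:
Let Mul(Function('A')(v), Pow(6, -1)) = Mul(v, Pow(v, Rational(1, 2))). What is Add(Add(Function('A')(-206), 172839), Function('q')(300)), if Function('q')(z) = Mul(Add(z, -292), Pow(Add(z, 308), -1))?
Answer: Add(Rational(13135765, 76), Mul(-1236, I, Pow(206, Rational(1, 2)))) ≈ Add(1.7284e+5, Mul(-17740., I))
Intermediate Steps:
Function('q')(z) = Mul(Pow(Add(308, z), -1), Add(-292, z)) (Function('q')(z) = Mul(Add(-292, z), Pow(Add(308, z), -1)) = Mul(Pow(Add(308, z), -1), Add(-292, z)))
Function('A')(v) = Mul(6, Pow(v, Rational(3, 2))) (Function('A')(v) = Mul(6, Mul(v, Pow(v, Rational(1, 2)))) = Mul(6, Pow(v, Rational(3, 2))))
Add(Add(Function('A')(-206), 172839), Function('q')(300)) = Add(Add(Mul(6, Pow(-206, Rational(3, 2))), 172839), Mul(Pow(Add(308, 300), -1), Add(-292, 300))) = Add(Add(Mul(6, Mul(-206, I, Pow(206, Rational(1, 2)))), 172839), Mul(Pow(608, -1), 8)) = Add(Add(Mul(-1236, I, Pow(206, Rational(1, 2))), 172839), Mul(Rational(1, 608), 8)) = Add(Add(172839, Mul(-1236, I, Pow(206, Rational(1, 2)))), Rational(1, 76)) = Add(Rational(13135765, 76), Mul(-1236, I, Pow(206, Rational(1, 2))))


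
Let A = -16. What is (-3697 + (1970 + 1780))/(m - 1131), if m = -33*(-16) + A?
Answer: -53/619 ≈ -0.085622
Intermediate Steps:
m = 512 (m = -33*(-16) - 16 = 528 - 16 = 512)
(-3697 + (1970 + 1780))/(m - 1131) = (-3697 + (1970 + 1780))/(512 - 1131) = (-3697 + 3750)/(-619) = 53*(-1/619) = -53/619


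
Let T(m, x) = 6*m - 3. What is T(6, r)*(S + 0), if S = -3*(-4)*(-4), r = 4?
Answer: -1584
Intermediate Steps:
T(m, x) = -3 + 6*m
S = -48 (S = 12*(-4) = -48)
T(6, r)*(S + 0) = (-3 + 6*6)*(-48 + 0) = (-3 + 36)*(-48) = 33*(-48) = -1584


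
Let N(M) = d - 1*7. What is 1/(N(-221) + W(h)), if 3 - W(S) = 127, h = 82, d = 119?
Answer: -1/12 ≈ -0.083333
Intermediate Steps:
W(S) = -124 (W(S) = 3 - 1*127 = 3 - 127 = -124)
N(M) = 112 (N(M) = 119 - 1*7 = 119 - 7 = 112)
1/(N(-221) + W(h)) = 1/(112 - 124) = 1/(-12) = -1/12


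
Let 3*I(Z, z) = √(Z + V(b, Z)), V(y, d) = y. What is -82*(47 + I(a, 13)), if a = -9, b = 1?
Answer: -3854 - 164*I*√2/3 ≈ -3854.0 - 77.31*I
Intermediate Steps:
I(Z, z) = √(1 + Z)/3 (I(Z, z) = √(Z + 1)/3 = √(1 + Z)/3)
-82*(47 + I(a, 13)) = -82*(47 + √(1 - 9)/3) = -82*(47 + √(-8)/3) = -82*(47 + (2*I*√2)/3) = -82*(47 + 2*I*√2/3) = -3854 - 164*I*√2/3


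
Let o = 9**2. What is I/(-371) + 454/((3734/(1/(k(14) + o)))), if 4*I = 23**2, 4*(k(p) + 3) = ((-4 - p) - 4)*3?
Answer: -120806353/340787244 ≈ -0.35449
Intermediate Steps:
o = 81
k(p) = -9 - 3*p/4 (k(p) = -3 + (((-4 - p) - 4)*3)/4 = -3 + ((-8 - p)*3)/4 = -3 + (-24 - 3*p)/4 = -3 + (-6 - 3*p/4) = -9 - 3*p/4)
I = 529/4 (I = (1/4)*23**2 = (1/4)*529 = 529/4 ≈ 132.25)
I/(-371) + 454/((3734/(1/(k(14) + o)))) = (529/4)/(-371) + 454/((3734/(1/((-9 - 3/4*14) + 81)))) = (529/4)*(-1/371) + 454/((3734/(1/((-9 - 21/2) + 81)))) = -529/1484 + 454/((3734/(1/(-39/2 + 81)))) = -529/1484 + 454/((3734/(1/(123/2)))) = -529/1484 + 454/((3734/(2/123))) = -529/1484 + 454/((3734*(123/2))) = -529/1484 + 454/229641 = -120806353/340787244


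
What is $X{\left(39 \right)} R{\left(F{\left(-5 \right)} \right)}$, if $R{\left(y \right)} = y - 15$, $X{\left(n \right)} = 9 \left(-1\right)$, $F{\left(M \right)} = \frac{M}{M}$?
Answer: $126$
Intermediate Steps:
$F{\left(M \right)} = 1$
$X{\left(n \right)} = -9$
$R{\left(y \right)} = -15 + y$ ($R{\left(y \right)} = y - 15 = -15 + y$)
$X{\left(39 \right)} R{\left(F{\left(-5 \right)} \right)} = - 9 \left(-15 + 1\right) = \left(-9\right) \left(-14\right) = 126$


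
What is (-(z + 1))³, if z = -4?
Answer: 27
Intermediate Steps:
(-(z + 1))³ = (-(-4 + 1))³ = (-1*(-3))³ = 3³ = 27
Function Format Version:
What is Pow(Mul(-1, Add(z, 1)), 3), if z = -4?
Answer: 27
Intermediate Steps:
Pow(Mul(-1, Add(z, 1)), 3) = Pow(Mul(-1, Add(-4, 1)), 3) = Pow(Mul(-1, -3), 3) = Pow(3, 3) = 27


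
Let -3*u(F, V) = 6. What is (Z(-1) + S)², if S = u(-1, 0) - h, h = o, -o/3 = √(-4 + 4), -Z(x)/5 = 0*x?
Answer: 4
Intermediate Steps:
Z(x) = 0 (Z(x) = -0*x = -5*0 = 0)
o = 0 (o = -3*√(-4 + 4) = -3*√0 = -3*0 = 0)
u(F, V) = -2 (u(F, V) = -⅓*6 = -2)
h = 0
S = -2 (S = -2 - 1*0 = -2 + 0 = -2)
(Z(-1) + S)² = (0 - 2)² = (-2)² = 4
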